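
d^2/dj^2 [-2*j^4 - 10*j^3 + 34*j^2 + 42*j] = -24*j^2 - 60*j + 68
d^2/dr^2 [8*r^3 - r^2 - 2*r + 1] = 48*r - 2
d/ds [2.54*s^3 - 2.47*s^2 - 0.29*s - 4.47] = 7.62*s^2 - 4.94*s - 0.29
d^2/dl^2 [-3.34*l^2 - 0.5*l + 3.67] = -6.68000000000000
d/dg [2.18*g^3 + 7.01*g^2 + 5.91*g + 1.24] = 6.54*g^2 + 14.02*g + 5.91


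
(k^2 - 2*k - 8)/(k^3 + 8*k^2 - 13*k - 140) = (k + 2)/(k^2 + 12*k + 35)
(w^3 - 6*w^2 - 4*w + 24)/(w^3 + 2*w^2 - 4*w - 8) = (w - 6)/(w + 2)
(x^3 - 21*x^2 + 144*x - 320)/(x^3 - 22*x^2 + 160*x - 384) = (x - 5)/(x - 6)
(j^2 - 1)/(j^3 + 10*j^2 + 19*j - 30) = (j + 1)/(j^2 + 11*j + 30)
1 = 1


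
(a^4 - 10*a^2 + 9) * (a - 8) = a^5 - 8*a^4 - 10*a^3 + 80*a^2 + 9*a - 72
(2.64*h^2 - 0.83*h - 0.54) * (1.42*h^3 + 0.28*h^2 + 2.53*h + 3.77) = 3.7488*h^5 - 0.4394*h^4 + 5.68*h^3 + 7.7017*h^2 - 4.4953*h - 2.0358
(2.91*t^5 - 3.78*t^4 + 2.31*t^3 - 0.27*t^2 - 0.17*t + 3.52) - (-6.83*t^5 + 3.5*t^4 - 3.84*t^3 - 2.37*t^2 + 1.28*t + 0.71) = 9.74*t^5 - 7.28*t^4 + 6.15*t^3 + 2.1*t^2 - 1.45*t + 2.81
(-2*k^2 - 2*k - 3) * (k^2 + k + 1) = -2*k^4 - 4*k^3 - 7*k^2 - 5*k - 3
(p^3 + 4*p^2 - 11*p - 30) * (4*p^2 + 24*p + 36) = 4*p^5 + 40*p^4 + 88*p^3 - 240*p^2 - 1116*p - 1080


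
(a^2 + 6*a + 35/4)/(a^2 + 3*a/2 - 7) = (a + 5/2)/(a - 2)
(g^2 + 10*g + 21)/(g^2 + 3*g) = (g + 7)/g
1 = 1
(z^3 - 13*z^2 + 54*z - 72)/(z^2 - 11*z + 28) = (z^2 - 9*z + 18)/(z - 7)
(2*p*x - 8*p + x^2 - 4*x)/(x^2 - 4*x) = (2*p + x)/x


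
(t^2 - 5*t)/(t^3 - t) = (t - 5)/(t^2 - 1)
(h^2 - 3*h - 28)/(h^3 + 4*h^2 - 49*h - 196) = 1/(h + 7)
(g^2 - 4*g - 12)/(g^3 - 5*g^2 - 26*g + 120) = (g + 2)/(g^2 + g - 20)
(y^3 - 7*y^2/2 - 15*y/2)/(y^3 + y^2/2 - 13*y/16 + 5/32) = 16*y*(2*y^2 - 7*y - 15)/(32*y^3 + 16*y^2 - 26*y + 5)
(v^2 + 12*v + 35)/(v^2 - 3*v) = (v^2 + 12*v + 35)/(v*(v - 3))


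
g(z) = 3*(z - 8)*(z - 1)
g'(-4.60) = -54.60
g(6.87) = -19.90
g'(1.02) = -20.88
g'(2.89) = -9.66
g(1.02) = -0.42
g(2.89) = -28.97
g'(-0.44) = -29.64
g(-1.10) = 57.33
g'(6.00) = 9.00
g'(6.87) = 14.22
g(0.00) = 24.00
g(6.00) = -30.00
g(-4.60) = 211.68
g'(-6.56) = -66.36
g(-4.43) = 202.48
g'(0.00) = -27.00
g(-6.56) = 330.22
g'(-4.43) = -53.58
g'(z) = 6*z - 27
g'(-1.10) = -33.60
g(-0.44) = 36.46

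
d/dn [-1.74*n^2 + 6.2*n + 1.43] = 6.2 - 3.48*n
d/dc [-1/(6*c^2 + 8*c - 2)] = (3*c + 2)/(3*c^2 + 4*c - 1)^2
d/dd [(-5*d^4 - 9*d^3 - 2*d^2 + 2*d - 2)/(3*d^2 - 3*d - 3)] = (-10*d^5 + 6*d^4 + 38*d^3 + 27*d^2 + 8*d - 4)/(3*(d^4 - 2*d^3 - d^2 + 2*d + 1))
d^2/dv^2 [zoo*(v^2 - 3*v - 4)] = zoo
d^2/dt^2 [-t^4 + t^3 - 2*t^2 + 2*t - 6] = -12*t^2 + 6*t - 4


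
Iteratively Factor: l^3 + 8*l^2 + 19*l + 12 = (l + 3)*(l^2 + 5*l + 4) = (l + 3)*(l + 4)*(l + 1)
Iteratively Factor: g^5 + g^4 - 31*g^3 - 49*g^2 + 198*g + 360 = (g - 3)*(g^4 + 4*g^3 - 19*g^2 - 106*g - 120) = (g - 3)*(g + 4)*(g^3 - 19*g - 30) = (g - 3)*(g + 3)*(g + 4)*(g^2 - 3*g - 10) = (g - 3)*(g + 2)*(g + 3)*(g + 4)*(g - 5)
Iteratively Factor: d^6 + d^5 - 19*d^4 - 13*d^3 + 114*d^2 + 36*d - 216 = (d - 2)*(d^5 + 3*d^4 - 13*d^3 - 39*d^2 + 36*d + 108) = (d - 3)*(d - 2)*(d^4 + 6*d^3 + 5*d^2 - 24*d - 36) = (d - 3)*(d - 2)*(d + 3)*(d^3 + 3*d^2 - 4*d - 12) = (d - 3)*(d - 2)*(d + 2)*(d + 3)*(d^2 + d - 6) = (d - 3)*(d - 2)^2*(d + 2)*(d + 3)*(d + 3)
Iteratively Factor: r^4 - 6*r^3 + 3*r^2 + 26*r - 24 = (r - 3)*(r^3 - 3*r^2 - 6*r + 8) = (r - 3)*(r + 2)*(r^2 - 5*r + 4) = (r - 4)*(r - 3)*(r + 2)*(r - 1)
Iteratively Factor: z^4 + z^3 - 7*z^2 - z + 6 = (z - 1)*(z^3 + 2*z^2 - 5*z - 6) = (z - 1)*(z + 1)*(z^2 + z - 6) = (z - 2)*(z - 1)*(z + 1)*(z + 3)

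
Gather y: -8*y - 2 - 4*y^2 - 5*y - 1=-4*y^2 - 13*y - 3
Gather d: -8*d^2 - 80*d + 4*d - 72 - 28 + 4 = -8*d^2 - 76*d - 96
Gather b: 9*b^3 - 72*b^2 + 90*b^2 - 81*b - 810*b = 9*b^3 + 18*b^2 - 891*b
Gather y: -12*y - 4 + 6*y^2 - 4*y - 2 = 6*y^2 - 16*y - 6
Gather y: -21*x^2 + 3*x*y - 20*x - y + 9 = -21*x^2 - 20*x + y*(3*x - 1) + 9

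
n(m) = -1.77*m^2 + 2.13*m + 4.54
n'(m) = 2.13 - 3.54*m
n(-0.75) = 1.95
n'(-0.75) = 4.78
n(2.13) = 1.05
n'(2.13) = -5.41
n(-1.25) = -0.89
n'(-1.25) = 6.56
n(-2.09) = -7.64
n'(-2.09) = 9.53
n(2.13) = 1.05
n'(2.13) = -5.41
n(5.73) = -41.37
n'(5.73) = -18.15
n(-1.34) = -1.49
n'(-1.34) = 6.87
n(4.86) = -26.91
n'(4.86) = -15.07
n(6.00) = -46.40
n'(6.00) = -19.11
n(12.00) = -224.78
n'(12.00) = -40.35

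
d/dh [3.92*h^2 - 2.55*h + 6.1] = 7.84*h - 2.55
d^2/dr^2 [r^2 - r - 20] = 2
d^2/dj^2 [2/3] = 0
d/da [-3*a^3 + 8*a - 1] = 8 - 9*a^2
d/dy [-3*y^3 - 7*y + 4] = -9*y^2 - 7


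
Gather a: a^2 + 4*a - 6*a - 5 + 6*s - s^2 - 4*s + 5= a^2 - 2*a - s^2 + 2*s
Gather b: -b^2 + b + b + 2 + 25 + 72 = -b^2 + 2*b + 99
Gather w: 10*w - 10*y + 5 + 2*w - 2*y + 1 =12*w - 12*y + 6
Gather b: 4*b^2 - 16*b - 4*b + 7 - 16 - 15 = 4*b^2 - 20*b - 24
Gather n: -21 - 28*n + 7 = -28*n - 14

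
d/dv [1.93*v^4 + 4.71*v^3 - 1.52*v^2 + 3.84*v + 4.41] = 7.72*v^3 + 14.13*v^2 - 3.04*v + 3.84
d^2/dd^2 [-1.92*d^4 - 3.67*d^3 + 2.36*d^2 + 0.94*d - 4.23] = -23.04*d^2 - 22.02*d + 4.72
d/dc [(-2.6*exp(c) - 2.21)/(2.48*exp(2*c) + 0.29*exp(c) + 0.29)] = (6.448*exp(2*c) + 10.9616*exp(c) - 0.1131)*exp(c)/(6.1504*exp(4*c) + 1.4384*exp(3*c) + 1.5225*exp(2*c) + 0.1682*exp(c) + 0.0841)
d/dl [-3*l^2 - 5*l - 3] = -6*l - 5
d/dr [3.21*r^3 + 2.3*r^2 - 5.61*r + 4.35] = 9.63*r^2 + 4.6*r - 5.61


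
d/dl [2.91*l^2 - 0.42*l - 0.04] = 5.82*l - 0.42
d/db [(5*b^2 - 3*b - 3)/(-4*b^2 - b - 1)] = 17*b*(-b - 2)/(16*b^4 + 8*b^3 + 9*b^2 + 2*b + 1)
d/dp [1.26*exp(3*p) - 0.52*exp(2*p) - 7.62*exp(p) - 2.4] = (3.78*exp(2*p) - 1.04*exp(p) - 7.62)*exp(p)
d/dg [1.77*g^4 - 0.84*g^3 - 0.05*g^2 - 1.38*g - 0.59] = 7.08*g^3 - 2.52*g^2 - 0.1*g - 1.38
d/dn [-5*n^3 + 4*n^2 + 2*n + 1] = -15*n^2 + 8*n + 2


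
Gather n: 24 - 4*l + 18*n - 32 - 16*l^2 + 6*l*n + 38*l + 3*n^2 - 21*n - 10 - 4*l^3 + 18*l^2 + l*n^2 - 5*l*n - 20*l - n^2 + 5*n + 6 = -4*l^3 + 2*l^2 + 14*l + n^2*(l + 2) + n*(l + 2) - 12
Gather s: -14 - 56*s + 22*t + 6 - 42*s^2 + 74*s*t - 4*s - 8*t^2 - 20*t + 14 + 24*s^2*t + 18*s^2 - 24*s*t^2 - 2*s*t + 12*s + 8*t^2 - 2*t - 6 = s^2*(24*t - 24) + s*(-24*t^2 + 72*t - 48)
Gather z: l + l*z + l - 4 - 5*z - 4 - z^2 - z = 2*l - z^2 + z*(l - 6) - 8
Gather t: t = t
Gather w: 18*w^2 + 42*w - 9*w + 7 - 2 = 18*w^2 + 33*w + 5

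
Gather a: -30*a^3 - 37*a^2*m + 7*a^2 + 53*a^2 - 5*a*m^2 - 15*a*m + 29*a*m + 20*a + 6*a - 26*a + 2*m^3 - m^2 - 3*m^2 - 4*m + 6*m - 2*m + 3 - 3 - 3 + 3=-30*a^3 + a^2*(60 - 37*m) + a*(-5*m^2 + 14*m) + 2*m^3 - 4*m^2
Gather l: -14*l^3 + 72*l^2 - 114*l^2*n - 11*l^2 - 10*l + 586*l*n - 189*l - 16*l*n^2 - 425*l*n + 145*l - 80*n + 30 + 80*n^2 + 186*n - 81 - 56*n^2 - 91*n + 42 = -14*l^3 + l^2*(61 - 114*n) + l*(-16*n^2 + 161*n - 54) + 24*n^2 + 15*n - 9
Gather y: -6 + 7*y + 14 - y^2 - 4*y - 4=-y^2 + 3*y + 4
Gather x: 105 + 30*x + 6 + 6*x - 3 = 36*x + 108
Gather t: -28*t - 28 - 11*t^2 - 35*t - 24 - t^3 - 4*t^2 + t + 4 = -t^3 - 15*t^2 - 62*t - 48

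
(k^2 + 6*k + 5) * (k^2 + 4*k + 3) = k^4 + 10*k^3 + 32*k^2 + 38*k + 15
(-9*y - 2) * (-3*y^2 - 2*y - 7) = 27*y^3 + 24*y^2 + 67*y + 14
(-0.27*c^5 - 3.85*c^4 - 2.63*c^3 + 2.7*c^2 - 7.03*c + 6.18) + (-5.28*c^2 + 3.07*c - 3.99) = -0.27*c^5 - 3.85*c^4 - 2.63*c^3 - 2.58*c^2 - 3.96*c + 2.19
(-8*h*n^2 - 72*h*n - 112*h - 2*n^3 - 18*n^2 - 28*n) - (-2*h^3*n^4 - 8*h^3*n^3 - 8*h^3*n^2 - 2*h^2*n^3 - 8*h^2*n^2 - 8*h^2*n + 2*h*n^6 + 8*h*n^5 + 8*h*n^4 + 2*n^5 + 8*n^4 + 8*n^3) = 2*h^3*n^4 + 8*h^3*n^3 + 8*h^3*n^2 + 2*h^2*n^3 + 8*h^2*n^2 + 8*h^2*n - 2*h*n^6 - 8*h*n^5 - 8*h*n^4 - 8*h*n^2 - 72*h*n - 112*h - 2*n^5 - 8*n^4 - 10*n^3 - 18*n^2 - 28*n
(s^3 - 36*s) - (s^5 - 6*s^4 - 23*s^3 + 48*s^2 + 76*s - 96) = -s^5 + 6*s^4 + 24*s^3 - 48*s^2 - 112*s + 96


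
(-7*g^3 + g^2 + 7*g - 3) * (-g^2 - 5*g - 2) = 7*g^5 + 34*g^4 + 2*g^3 - 34*g^2 + g + 6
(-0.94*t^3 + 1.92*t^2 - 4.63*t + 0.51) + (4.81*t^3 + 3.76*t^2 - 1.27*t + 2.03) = 3.87*t^3 + 5.68*t^2 - 5.9*t + 2.54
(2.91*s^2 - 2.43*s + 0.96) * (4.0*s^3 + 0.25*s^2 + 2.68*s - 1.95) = 11.64*s^5 - 8.9925*s^4 + 11.0313*s^3 - 11.9469*s^2 + 7.3113*s - 1.872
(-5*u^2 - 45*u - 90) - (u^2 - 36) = -6*u^2 - 45*u - 54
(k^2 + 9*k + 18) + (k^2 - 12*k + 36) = 2*k^2 - 3*k + 54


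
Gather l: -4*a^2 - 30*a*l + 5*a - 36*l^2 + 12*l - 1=-4*a^2 + 5*a - 36*l^2 + l*(12 - 30*a) - 1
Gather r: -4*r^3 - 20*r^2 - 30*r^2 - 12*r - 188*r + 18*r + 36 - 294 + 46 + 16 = -4*r^3 - 50*r^2 - 182*r - 196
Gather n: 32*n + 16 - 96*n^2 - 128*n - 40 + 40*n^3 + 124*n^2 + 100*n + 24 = 40*n^3 + 28*n^2 + 4*n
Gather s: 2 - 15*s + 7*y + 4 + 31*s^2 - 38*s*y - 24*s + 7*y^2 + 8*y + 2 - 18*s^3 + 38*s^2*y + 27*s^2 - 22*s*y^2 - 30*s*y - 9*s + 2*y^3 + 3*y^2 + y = -18*s^3 + s^2*(38*y + 58) + s*(-22*y^2 - 68*y - 48) + 2*y^3 + 10*y^2 + 16*y + 8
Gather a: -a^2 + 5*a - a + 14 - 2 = -a^2 + 4*a + 12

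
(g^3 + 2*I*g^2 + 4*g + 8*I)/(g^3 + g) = (g^3 + 2*I*g^2 + 4*g + 8*I)/(g^3 + g)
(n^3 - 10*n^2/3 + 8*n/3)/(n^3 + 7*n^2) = (3*n^2 - 10*n + 8)/(3*n*(n + 7))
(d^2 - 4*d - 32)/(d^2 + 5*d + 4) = (d - 8)/(d + 1)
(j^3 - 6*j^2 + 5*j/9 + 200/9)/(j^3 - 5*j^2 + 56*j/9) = (3*j^2 - 10*j - 25)/(j*(3*j - 7))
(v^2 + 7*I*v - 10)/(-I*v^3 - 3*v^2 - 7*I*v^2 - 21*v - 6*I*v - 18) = (I*v^2 - 7*v - 10*I)/(v^3 + v^2*(7 - 3*I) + v*(6 - 21*I) - 18*I)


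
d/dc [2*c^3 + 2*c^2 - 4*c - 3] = 6*c^2 + 4*c - 4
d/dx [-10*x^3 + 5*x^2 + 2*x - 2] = -30*x^2 + 10*x + 2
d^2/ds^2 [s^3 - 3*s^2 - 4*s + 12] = 6*s - 6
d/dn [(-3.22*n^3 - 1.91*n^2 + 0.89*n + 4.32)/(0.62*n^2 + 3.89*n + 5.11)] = (-1.9964*n^4 - 25.0516*n^3 - 57.3443*n^2 - 24.877*n - 12.2569)/(0.3844*n^4 + 4.8236*n^3 + 21.4685*n^2 + 39.7558*n + 26.1121)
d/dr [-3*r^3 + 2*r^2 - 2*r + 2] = -9*r^2 + 4*r - 2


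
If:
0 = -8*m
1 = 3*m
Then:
No Solution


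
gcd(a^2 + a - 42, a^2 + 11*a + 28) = a + 7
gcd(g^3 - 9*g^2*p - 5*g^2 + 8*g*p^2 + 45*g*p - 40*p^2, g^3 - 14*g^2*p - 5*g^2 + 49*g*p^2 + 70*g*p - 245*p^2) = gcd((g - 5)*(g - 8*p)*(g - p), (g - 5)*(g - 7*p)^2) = g - 5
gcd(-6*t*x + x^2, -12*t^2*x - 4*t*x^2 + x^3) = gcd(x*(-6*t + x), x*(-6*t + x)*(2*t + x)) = -6*t*x + x^2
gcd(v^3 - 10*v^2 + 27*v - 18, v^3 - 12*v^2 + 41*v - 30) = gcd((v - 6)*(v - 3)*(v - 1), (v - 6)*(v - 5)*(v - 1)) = v^2 - 7*v + 6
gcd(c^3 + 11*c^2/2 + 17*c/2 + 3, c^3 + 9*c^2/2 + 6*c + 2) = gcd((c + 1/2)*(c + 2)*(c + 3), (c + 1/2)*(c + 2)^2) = c^2 + 5*c/2 + 1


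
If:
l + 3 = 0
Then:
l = -3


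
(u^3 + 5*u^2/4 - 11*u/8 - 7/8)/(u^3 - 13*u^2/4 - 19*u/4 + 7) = (u + 1/2)/(u - 4)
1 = 1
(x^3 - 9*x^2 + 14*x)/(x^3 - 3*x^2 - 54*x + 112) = x*(x - 7)/(x^2 - x - 56)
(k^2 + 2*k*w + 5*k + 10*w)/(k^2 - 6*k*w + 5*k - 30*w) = (-k - 2*w)/(-k + 6*w)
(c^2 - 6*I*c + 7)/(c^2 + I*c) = (c - 7*I)/c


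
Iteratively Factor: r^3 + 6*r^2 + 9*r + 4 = (r + 1)*(r^2 + 5*r + 4) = (r + 1)^2*(r + 4)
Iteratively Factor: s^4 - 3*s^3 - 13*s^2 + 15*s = (s - 5)*(s^3 + 2*s^2 - 3*s) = (s - 5)*(s + 3)*(s^2 - s) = (s - 5)*(s - 1)*(s + 3)*(s)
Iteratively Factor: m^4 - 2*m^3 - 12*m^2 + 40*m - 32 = (m - 2)*(m^3 - 12*m + 16) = (m - 2)^2*(m^2 + 2*m - 8) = (m - 2)^2*(m + 4)*(m - 2)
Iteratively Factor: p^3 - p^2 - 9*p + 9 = (p - 1)*(p^2 - 9) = (p - 3)*(p - 1)*(p + 3)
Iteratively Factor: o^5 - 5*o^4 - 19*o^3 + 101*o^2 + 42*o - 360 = (o - 3)*(o^4 - 2*o^3 - 25*o^2 + 26*o + 120) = (o - 3)*(o + 4)*(o^3 - 6*o^2 - o + 30) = (o - 5)*(o - 3)*(o + 4)*(o^2 - o - 6) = (o - 5)*(o - 3)^2*(o + 4)*(o + 2)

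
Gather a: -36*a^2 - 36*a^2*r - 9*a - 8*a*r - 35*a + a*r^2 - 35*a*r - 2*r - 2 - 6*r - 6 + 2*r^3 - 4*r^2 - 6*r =a^2*(-36*r - 36) + a*(r^2 - 43*r - 44) + 2*r^3 - 4*r^2 - 14*r - 8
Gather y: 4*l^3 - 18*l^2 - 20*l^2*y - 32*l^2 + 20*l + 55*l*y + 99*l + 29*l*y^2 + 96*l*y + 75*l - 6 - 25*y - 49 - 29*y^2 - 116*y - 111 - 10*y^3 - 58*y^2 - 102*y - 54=4*l^3 - 50*l^2 + 194*l - 10*y^3 + y^2*(29*l - 87) + y*(-20*l^2 + 151*l - 243) - 220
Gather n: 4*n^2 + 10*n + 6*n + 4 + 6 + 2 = 4*n^2 + 16*n + 12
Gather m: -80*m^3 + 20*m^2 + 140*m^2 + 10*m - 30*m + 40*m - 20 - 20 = -80*m^3 + 160*m^2 + 20*m - 40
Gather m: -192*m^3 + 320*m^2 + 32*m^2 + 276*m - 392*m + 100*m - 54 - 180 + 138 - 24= -192*m^3 + 352*m^2 - 16*m - 120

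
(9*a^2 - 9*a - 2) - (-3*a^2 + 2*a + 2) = 12*a^2 - 11*a - 4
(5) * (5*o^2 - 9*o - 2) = 25*o^2 - 45*o - 10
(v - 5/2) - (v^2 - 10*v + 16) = -v^2 + 11*v - 37/2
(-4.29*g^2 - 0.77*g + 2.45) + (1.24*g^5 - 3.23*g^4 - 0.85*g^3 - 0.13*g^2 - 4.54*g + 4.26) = 1.24*g^5 - 3.23*g^4 - 0.85*g^3 - 4.42*g^2 - 5.31*g + 6.71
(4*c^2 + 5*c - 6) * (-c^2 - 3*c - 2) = -4*c^4 - 17*c^3 - 17*c^2 + 8*c + 12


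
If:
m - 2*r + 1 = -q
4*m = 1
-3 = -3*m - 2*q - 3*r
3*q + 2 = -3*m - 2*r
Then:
No Solution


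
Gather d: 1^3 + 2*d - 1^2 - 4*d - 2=-2*d - 2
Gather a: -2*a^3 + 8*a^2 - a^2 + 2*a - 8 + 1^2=-2*a^3 + 7*a^2 + 2*a - 7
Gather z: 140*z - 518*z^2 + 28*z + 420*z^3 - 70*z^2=420*z^3 - 588*z^2 + 168*z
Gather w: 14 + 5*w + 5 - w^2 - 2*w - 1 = -w^2 + 3*w + 18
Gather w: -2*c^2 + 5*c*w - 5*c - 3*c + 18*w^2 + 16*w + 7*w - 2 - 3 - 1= -2*c^2 - 8*c + 18*w^2 + w*(5*c + 23) - 6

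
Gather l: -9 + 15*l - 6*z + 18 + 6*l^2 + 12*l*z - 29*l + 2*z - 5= 6*l^2 + l*(12*z - 14) - 4*z + 4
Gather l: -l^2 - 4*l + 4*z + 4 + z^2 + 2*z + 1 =-l^2 - 4*l + z^2 + 6*z + 5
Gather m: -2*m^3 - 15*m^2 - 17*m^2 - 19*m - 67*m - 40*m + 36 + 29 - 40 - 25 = -2*m^3 - 32*m^2 - 126*m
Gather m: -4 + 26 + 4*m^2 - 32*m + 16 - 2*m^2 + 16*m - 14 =2*m^2 - 16*m + 24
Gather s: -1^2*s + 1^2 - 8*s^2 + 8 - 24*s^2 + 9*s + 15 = -32*s^2 + 8*s + 24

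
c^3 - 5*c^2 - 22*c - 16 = (c - 8)*(c + 1)*(c + 2)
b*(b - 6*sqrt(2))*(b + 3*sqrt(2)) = b^3 - 3*sqrt(2)*b^2 - 36*b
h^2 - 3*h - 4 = (h - 4)*(h + 1)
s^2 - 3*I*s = s*(s - 3*I)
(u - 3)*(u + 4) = u^2 + u - 12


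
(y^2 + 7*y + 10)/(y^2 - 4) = (y + 5)/(y - 2)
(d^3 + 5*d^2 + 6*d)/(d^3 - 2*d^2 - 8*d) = (d + 3)/(d - 4)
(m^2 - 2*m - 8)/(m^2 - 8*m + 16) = (m + 2)/(m - 4)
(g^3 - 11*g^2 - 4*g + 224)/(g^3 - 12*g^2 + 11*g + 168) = (g + 4)/(g + 3)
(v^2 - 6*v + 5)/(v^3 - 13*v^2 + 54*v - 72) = (v^2 - 6*v + 5)/(v^3 - 13*v^2 + 54*v - 72)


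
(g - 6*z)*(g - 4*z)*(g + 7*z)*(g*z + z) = g^4*z - 3*g^3*z^2 + g^3*z - 46*g^2*z^3 - 3*g^2*z^2 + 168*g*z^4 - 46*g*z^3 + 168*z^4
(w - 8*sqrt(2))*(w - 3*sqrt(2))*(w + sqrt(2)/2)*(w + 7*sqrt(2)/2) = w^4 - 7*sqrt(2)*w^3 - 73*w^2/2 + 307*sqrt(2)*w/2 + 168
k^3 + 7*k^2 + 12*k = k*(k + 3)*(k + 4)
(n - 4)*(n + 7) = n^2 + 3*n - 28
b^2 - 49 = (b - 7)*(b + 7)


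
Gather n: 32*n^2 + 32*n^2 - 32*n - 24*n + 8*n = 64*n^2 - 48*n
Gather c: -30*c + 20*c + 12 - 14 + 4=2 - 10*c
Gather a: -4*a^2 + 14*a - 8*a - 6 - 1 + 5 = -4*a^2 + 6*a - 2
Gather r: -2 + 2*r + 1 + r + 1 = 3*r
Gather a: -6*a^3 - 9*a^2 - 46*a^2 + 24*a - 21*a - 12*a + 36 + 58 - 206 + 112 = -6*a^3 - 55*a^2 - 9*a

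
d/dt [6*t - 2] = 6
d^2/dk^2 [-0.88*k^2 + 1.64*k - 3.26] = -1.76000000000000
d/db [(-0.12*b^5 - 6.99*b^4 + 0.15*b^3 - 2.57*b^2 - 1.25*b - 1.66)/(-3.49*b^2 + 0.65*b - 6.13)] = (1.2564*b^6 + 48.4782*b^5 - 10.476*b^4 + 171.5898*b^3 - 8.7915*b^2 + 19.9214*b + 8.7415)/(12.1801*b^4 - 4.537*b^3 + 43.2099*b^2 - 7.969*b + 37.5769)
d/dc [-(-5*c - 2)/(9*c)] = -2/(9*c^2)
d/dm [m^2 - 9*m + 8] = 2*m - 9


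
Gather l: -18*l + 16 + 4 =20 - 18*l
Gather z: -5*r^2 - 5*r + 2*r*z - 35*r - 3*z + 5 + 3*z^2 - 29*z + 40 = -5*r^2 - 40*r + 3*z^2 + z*(2*r - 32) + 45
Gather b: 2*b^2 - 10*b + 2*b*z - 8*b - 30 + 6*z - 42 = 2*b^2 + b*(2*z - 18) + 6*z - 72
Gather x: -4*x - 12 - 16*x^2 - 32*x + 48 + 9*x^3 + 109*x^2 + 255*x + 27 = 9*x^3 + 93*x^2 + 219*x + 63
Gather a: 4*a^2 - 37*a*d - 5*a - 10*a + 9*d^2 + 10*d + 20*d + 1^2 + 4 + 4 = 4*a^2 + a*(-37*d - 15) + 9*d^2 + 30*d + 9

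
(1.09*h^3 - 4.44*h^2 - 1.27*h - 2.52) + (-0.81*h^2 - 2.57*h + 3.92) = 1.09*h^3 - 5.25*h^2 - 3.84*h + 1.4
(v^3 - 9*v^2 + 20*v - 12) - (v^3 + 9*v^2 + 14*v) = -18*v^2 + 6*v - 12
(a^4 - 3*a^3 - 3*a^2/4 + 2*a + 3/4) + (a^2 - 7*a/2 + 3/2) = a^4 - 3*a^3 + a^2/4 - 3*a/2 + 9/4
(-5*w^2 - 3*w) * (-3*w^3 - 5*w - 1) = 15*w^5 + 9*w^4 + 25*w^3 + 20*w^2 + 3*w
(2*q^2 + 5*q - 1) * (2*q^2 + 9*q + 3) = 4*q^4 + 28*q^3 + 49*q^2 + 6*q - 3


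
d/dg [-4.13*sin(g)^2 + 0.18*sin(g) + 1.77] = (0.18 - 8.26*sin(g))*cos(g)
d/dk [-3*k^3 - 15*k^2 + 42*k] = -9*k^2 - 30*k + 42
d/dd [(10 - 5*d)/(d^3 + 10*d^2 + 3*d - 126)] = 10*(d^3 + 2*d^2 - 20*d + 60)/(d^6 + 20*d^5 + 106*d^4 - 192*d^3 - 2511*d^2 - 756*d + 15876)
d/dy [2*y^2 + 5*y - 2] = 4*y + 5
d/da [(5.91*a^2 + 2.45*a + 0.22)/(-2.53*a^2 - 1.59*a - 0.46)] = (-3.1984*a^2 - 4.324*a - 0.7772)/(6.4009*a^4 + 8.0454*a^3 + 4.8557*a^2 + 1.4628*a + 0.2116)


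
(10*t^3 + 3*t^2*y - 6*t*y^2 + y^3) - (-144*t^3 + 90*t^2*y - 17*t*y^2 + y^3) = 154*t^3 - 87*t^2*y + 11*t*y^2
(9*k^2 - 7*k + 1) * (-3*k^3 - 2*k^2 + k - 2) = -27*k^5 + 3*k^4 + 20*k^3 - 27*k^2 + 15*k - 2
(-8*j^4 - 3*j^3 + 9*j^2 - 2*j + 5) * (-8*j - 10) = 64*j^5 + 104*j^4 - 42*j^3 - 74*j^2 - 20*j - 50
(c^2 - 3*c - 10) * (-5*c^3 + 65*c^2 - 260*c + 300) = -5*c^5 + 80*c^4 - 405*c^3 + 430*c^2 + 1700*c - 3000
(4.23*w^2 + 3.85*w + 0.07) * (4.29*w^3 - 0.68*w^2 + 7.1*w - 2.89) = 18.1467*w^5 + 13.6401*w^4 + 27.7153*w^3 + 15.0627*w^2 - 10.6295*w - 0.2023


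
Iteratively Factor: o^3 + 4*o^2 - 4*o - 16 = (o + 2)*(o^2 + 2*o - 8) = (o - 2)*(o + 2)*(o + 4)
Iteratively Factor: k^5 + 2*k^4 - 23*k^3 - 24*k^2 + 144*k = (k)*(k^4 + 2*k^3 - 23*k^2 - 24*k + 144) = k*(k - 3)*(k^3 + 5*k^2 - 8*k - 48) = k*(k - 3)*(k + 4)*(k^2 + k - 12) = k*(k - 3)^2*(k + 4)*(k + 4)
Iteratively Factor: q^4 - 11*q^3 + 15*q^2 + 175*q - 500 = (q - 5)*(q^3 - 6*q^2 - 15*q + 100) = (q - 5)*(q + 4)*(q^2 - 10*q + 25) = (q - 5)^2*(q + 4)*(q - 5)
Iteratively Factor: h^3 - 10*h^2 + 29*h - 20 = (h - 4)*(h^2 - 6*h + 5) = (h - 5)*(h - 4)*(h - 1)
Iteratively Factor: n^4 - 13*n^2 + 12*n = (n)*(n^3 - 13*n + 12) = n*(n - 1)*(n^2 + n - 12) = n*(n - 3)*(n - 1)*(n + 4)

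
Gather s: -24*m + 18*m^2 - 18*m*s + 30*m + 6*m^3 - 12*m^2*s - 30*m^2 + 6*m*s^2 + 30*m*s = 6*m^3 - 12*m^2 + 6*m*s^2 + 6*m + s*(-12*m^2 + 12*m)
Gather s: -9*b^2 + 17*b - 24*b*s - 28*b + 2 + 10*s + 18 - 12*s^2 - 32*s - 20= -9*b^2 - 11*b - 12*s^2 + s*(-24*b - 22)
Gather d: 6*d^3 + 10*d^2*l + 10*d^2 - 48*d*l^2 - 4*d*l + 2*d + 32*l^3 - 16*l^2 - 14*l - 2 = 6*d^3 + d^2*(10*l + 10) + d*(-48*l^2 - 4*l + 2) + 32*l^3 - 16*l^2 - 14*l - 2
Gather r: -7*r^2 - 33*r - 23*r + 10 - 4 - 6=-7*r^2 - 56*r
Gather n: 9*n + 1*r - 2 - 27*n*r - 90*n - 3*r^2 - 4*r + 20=n*(-27*r - 81) - 3*r^2 - 3*r + 18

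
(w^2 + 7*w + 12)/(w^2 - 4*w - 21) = (w + 4)/(w - 7)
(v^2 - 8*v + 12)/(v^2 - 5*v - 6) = (v - 2)/(v + 1)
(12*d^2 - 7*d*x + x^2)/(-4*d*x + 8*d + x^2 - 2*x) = (-3*d + x)/(x - 2)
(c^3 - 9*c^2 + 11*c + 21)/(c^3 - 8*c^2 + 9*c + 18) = (c - 7)/(c - 6)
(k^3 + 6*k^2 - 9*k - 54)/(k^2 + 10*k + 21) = (k^2 + 3*k - 18)/(k + 7)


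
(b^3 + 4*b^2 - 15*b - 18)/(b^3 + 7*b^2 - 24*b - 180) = (b^2 - 2*b - 3)/(b^2 + b - 30)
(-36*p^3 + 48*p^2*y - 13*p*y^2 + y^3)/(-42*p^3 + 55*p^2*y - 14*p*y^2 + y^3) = (-6*p + y)/(-7*p + y)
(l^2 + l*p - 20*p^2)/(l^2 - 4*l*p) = (l + 5*p)/l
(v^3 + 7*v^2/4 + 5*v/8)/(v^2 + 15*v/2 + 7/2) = v*(4*v + 5)/(4*(v + 7))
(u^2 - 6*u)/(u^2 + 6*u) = (u - 6)/(u + 6)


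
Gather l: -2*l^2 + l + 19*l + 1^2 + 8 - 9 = -2*l^2 + 20*l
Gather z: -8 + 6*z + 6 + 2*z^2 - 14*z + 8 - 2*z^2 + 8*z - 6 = 0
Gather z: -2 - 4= -6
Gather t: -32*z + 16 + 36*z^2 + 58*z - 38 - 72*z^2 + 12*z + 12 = -36*z^2 + 38*z - 10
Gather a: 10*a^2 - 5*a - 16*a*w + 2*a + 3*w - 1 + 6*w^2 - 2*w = 10*a^2 + a*(-16*w - 3) + 6*w^2 + w - 1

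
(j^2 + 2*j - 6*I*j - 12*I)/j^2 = (j^2 + j*(2 - 6*I) - 12*I)/j^2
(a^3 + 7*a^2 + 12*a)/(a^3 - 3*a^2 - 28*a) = (a + 3)/(a - 7)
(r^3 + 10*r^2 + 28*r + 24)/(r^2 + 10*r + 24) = (r^2 + 4*r + 4)/(r + 4)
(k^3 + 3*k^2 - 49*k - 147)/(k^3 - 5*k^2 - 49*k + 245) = (k + 3)/(k - 5)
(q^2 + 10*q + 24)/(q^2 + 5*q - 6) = (q + 4)/(q - 1)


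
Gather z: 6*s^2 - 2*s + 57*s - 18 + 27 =6*s^2 + 55*s + 9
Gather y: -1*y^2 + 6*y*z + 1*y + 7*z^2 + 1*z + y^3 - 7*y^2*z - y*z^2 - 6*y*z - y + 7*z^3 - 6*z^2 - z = y^3 + y^2*(-7*z - 1) - y*z^2 + 7*z^3 + z^2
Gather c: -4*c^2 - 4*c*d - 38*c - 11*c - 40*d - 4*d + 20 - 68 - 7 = -4*c^2 + c*(-4*d - 49) - 44*d - 55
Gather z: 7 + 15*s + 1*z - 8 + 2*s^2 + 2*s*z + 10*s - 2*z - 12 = 2*s^2 + 25*s + z*(2*s - 1) - 13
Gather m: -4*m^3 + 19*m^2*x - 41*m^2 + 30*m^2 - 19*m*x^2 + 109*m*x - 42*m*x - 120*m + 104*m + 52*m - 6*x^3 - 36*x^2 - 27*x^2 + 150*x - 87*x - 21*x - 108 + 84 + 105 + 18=-4*m^3 + m^2*(19*x - 11) + m*(-19*x^2 + 67*x + 36) - 6*x^3 - 63*x^2 + 42*x + 99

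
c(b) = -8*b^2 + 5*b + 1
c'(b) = 5 - 16*b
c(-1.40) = -21.68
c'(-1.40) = 27.40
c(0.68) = 0.70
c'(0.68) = -5.88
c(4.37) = -129.93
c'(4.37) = -64.92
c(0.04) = 1.19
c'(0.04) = 4.36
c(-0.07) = 0.61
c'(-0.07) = 6.12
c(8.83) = -578.60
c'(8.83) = -136.28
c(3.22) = -65.85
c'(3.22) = -46.52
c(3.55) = -82.07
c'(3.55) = -51.80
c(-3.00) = -86.00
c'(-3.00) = 53.00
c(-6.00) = -317.00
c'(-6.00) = 101.00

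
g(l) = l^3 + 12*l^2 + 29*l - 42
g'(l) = 3*l^2 + 24*l + 29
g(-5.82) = -1.45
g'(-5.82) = -9.06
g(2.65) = 137.73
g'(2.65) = 113.67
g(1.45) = 28.33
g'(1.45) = 70.11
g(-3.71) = -35.49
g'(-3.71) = -18.75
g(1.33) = 20.15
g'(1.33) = 66.23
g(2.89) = 166.17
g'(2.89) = 123.42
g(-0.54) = -54.32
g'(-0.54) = 16.91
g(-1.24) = -61.42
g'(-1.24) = 3.85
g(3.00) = 180.00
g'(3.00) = 128.00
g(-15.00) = -1152.00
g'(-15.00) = 344.00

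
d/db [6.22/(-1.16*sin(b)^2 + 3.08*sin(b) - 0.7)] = (14.4304*sin(b) - 19.1576)*cos(b)/(1.16*sin(b)^2 - 3.08*sin(b) + 0.7)^2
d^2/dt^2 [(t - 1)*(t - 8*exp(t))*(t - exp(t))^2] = -10*t^3*exp(t) + 68*t^2*exp(2*t) - 50*t^2*exp(t) + 12*t^2 - 72*t*exp(3*t) + 68*t*exp(2*t) - 20*t*exp(t) - 6*t + 24*exp(3*t) - 34*exp(2*t) + 20*exp(t)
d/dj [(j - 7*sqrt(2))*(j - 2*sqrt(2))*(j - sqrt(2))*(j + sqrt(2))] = 4*j^3 - 27*sqrt(2)*j^2 + 52*j + 18*sqrt(2)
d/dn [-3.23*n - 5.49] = -3.23000000000000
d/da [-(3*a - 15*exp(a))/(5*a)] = 3*(a - 1)*exp(a)/a^2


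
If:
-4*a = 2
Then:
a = -1/2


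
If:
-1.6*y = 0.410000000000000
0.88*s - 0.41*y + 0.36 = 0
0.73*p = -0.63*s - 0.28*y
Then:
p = 0.55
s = -0.53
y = -0.26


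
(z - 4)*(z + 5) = z^2 + z - 20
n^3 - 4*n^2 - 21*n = n*(n - 7)*(n + 3)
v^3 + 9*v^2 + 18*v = v*(v + 3)*(v + 6)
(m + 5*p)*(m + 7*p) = m^2 + 12*m*p + 35*p^2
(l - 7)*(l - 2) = l^2 - 9*l + 14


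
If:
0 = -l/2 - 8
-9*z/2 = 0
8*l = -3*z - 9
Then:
No Solution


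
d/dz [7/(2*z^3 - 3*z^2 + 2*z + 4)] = 14*(-3*z^2 + 3*z - 1)/(2*z^3 - 3*z^2 + 2*z + 4)^2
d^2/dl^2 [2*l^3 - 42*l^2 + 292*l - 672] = 12*l - 84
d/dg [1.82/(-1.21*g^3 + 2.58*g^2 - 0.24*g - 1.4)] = (6.6066*g^2 - 9.3912*g + 0.4368)/(1.21*g^3 - 2.58*g^2 + 0.24*g + 1.4)^2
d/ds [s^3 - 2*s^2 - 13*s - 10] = 3*s^2 - 4*s - 13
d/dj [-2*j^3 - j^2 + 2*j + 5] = -6*j^2 - 2*j + 2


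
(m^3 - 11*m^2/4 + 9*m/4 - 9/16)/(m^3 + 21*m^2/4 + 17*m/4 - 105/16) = (4*m^2 - 8*m + 3)/(4*m^2 + 24*m + 35)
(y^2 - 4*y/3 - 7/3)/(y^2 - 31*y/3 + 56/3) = (y + 1)/(y - 8)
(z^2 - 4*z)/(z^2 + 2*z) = (z - 4)/(z + 2)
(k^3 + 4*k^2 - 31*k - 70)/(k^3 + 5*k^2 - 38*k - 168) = (k^2 - 3*k - 10)/(k^2 - 2*k - 24)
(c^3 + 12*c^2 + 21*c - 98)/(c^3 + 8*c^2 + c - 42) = (c + 7)/(c + 3)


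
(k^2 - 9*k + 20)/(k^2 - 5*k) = (k - 4)/k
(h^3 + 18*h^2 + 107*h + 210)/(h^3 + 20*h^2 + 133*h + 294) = (h + 5)/(h + 7)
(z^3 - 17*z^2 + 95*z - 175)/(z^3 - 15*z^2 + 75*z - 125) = (z - 7)/(z - 5)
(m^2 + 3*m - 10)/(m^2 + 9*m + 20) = (m - 2)/(m + 4)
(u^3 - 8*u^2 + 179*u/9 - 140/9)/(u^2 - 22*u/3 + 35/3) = (3*u^2 - 17*u + 20)/(3*(u - 5))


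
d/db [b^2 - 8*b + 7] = 2*b - 8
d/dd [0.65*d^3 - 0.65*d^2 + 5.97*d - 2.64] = 1.95*d^2 - 1.3*d + 5.97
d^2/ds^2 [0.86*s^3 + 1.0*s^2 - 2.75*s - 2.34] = 5.16*s + 2.0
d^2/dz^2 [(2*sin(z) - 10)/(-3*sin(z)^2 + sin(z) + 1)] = 2*(-9*sin(z)^5 + 177*sin(z)^4 - 45*sin(z)^3 - 204*sin(z)^2 + 102*sin(z) - 42)/(-3*sin(z)^2 + sin(z) + 1)^3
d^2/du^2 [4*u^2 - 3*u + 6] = 8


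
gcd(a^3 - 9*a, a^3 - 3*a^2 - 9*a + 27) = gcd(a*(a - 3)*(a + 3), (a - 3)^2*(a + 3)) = a^2 - 9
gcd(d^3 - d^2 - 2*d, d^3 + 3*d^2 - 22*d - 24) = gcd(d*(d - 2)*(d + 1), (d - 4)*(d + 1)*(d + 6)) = d + 1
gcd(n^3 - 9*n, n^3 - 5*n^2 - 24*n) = n^2 + 3*n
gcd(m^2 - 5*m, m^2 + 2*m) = m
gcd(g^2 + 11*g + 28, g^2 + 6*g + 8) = g + 4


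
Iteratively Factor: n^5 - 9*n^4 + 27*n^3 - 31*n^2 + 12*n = (n - 3)*(n^4 - 6*n^3 + 9*n^2 - 4*n) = n*(n - 3)*(n^3 - 6*n^2 + 9*n - 4) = n*(n - 3)*(n - 1)*(n^2 - 5*n + 4) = n*(n - 4)*(n - 3)*(n - 1)*(n - 1)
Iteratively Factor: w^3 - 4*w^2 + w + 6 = (w - 2)*(w^2 - 2*w - 3) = (w - 2)*(w + 1)*(w - 3)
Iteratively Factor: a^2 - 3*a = (a)*(a - 3)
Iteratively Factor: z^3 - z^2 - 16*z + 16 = (z - 4)*(z^2 + 3*z - 4) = (z - 4)*(z + 4)*(z - 1)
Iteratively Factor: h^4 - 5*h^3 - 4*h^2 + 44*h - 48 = (h - 2)*(h^3 - 3*h^2 - 10*h + 24) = (h - 4)*(h - 2)*(h^2 + h - 6) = (h - 4)*(h - 2)^2*(h + 3)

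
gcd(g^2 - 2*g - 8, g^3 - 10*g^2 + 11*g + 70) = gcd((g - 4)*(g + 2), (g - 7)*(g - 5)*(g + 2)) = g + 2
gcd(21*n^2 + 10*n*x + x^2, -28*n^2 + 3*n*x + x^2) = 7*n + x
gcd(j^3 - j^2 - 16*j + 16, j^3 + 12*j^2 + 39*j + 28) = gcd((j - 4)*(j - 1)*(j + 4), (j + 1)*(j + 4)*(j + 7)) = j + 4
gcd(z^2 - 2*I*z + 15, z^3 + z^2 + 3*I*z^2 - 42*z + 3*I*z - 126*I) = z + 3*I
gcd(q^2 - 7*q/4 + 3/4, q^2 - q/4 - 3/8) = q - 3/4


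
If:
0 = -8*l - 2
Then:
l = -1/4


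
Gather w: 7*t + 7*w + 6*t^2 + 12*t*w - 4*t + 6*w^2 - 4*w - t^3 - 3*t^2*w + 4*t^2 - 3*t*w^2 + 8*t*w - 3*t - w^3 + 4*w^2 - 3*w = -t^3 + 10*t^2 - w^3 + w^2*(10 - 3*t) + w*(-3*t^2 + 20*t)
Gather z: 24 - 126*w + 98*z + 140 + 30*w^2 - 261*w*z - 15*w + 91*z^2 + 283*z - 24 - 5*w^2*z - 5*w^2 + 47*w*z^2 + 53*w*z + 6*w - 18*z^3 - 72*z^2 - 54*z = 25*w^2 - 135*w - 18*z^3 + z^2*(47*w + 19) + z*(-5*w^2 - 208*w + 327) + 140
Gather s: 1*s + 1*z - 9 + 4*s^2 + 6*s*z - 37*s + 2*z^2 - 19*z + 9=4*s^2 + s*(6*z - 36) + 2*z^2 - 18*z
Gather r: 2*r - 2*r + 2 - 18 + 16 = 0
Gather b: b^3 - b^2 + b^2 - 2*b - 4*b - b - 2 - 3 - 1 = b^3 - 7*b - 6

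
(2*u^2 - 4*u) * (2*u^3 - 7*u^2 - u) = 4*u^5 - 22*u^4 + 26*u^3 + 4*u^2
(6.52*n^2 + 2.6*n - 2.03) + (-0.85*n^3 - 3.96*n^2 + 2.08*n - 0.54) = -0.85*n^3 + 2.56*n^2 + 4.68*n - 2.57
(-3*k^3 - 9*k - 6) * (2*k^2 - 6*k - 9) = -6*k^5 + 18*k^4 + 9*k^3 + 42*k^2 + 117*k + 54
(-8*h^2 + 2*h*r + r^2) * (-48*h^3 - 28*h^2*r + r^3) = 384*h^5 + 128*h^4*r - 104*h^3*r^2 - 36*h^2*r^3 + 2*h*r^4 + r^5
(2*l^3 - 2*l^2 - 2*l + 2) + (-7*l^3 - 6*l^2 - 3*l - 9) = -5*l^3 - 8*l^2 - 5*l - 7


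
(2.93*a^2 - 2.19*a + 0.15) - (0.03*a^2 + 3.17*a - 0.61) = 2.9*a^2 - 5.36*a + 0.76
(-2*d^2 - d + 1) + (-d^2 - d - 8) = -3*d^2 - 2*d - 7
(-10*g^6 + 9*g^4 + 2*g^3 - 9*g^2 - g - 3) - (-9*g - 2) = -10*g^6 + 9*g^4 + 2*g^3 - 9*g^2 + 8*g - 1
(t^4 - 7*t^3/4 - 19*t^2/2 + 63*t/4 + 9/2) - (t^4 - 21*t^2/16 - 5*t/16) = -7*t^3/4 - 131*t^2/16 + 257*t/16 + 9/2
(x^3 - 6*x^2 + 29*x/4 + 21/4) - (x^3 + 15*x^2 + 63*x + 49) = -21*x^2 - 223*x/4 - 175/4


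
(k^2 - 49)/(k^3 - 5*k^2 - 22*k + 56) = (k + 7)/(k^2 + 2*k - 8)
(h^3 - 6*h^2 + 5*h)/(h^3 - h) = (h - 5)/(h + 1)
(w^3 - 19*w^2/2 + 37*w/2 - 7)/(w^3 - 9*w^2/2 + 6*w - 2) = (w - 7)/(w - 2)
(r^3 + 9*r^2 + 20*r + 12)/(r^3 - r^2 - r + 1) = (r^2 + 8*r + 12)/(r^2 - 2*r + 1)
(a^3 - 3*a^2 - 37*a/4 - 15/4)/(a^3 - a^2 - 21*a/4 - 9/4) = (a - 5)/(a - 3)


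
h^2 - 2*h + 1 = (h - 1)^2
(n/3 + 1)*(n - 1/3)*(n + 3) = n^3/3 + 17*n^2/9 + 7*n/3 - 1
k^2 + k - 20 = (k - 4)*(k + 5)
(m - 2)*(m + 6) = m^2 + 4*m - 12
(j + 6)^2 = j^2 + 12*j + 36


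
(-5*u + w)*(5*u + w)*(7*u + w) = -175*u^3 - 25*u^2*w + 7*u*w^2 + w^3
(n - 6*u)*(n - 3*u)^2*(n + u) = n^4 - 11*n^3*u + 33*n^2*u^2 - 9*n*u^3 - 54*u^4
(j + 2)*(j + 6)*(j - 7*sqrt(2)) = j^3 - 7*sqrt(2)*j^2 + 8*j^2 - 56*sqrt(2)*j + 12*j - 84*sqrt(2)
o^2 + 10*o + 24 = (o + 4)*(o + 6)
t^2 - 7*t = t*(t - 7)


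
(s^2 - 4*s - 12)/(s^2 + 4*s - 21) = (s^2 - 4*s - 12)/(s^2 + 4*s - 21)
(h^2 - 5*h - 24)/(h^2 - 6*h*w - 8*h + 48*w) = (-h - 3)/(-h + 6*w)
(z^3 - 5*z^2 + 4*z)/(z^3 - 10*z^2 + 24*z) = (z - 1)/(z - 6)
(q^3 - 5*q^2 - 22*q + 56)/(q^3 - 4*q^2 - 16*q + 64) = (q^2 - 9*q + 14)/(q^2 - 8*q + 16)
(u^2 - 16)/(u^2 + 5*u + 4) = (u - 4)/(u + 1)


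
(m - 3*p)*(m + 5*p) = m^2 + 2*m*p - 15*p^2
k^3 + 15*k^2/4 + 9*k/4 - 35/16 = (k - 1/2)*(k + 7/4)*(k + 5/2)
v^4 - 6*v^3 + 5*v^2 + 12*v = v*(v - 4)*(v - 3)*(v + 1)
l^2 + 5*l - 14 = (l - 2)*(l + 7)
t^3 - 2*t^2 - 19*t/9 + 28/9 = (t - 7/3)*(t - 1)*(t + 4/3)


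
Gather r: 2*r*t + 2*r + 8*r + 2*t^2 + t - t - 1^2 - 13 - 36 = r*(2*t + 10) + 2*t^2 - 50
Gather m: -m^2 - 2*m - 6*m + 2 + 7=-m^2 - 8*m + 9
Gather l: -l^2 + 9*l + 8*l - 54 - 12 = -l^2 + 17*l - 66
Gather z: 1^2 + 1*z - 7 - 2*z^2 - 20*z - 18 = -2*z^2 - 19*z - 24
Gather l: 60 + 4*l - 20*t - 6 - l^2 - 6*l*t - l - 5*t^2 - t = -l^2 + l*(3 - 6*t) - 5*t^2 - 21*t + 54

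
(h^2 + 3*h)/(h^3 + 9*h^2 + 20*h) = (h + 3)/(h^2 + 9*h + 20)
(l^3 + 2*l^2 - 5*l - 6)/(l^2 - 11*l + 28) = (l^3 + 2*l^2 - 5*l - 6)/(l^2 - 11*l + 28)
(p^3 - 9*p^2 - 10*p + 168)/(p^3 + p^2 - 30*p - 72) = (p - 7)/(p + 3)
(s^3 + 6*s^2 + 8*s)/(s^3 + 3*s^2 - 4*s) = (s + 2)/(s - 1)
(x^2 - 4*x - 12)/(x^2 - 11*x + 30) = (x + 2)/(x - 5)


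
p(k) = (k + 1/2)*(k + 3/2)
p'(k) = 2*k + 2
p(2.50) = 12.00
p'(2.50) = 7.00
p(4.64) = 31.56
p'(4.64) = 11.28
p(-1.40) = -0.09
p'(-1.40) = -0.80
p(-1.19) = -0.21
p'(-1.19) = -0.38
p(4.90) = 34.56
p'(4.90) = 11.80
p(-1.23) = -0.20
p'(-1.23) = -0.46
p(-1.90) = 0.56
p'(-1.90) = -1.80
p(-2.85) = 3.17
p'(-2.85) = -3.70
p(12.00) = 168.75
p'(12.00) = 26.00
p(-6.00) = 24.75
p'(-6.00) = -10.00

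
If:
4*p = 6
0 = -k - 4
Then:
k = -4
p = 3/2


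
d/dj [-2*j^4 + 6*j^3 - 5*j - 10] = -8*j^3 + 18*j^2 - 5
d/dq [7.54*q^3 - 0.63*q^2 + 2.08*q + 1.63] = 22.62*q^2 - 1.26*q + 2.08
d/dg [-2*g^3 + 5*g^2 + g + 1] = -6*g^2 + 10*g + 1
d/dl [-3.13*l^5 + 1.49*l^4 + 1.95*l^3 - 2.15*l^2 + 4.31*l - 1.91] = -15.65*l^4 + 5.96*l^3 + 5.85*l^2 - 4.3*l + 4.31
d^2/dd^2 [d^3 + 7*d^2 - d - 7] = 6*d + 14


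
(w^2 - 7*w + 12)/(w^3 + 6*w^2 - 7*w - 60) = (w - 4)/(w^2 + 9*w + 20)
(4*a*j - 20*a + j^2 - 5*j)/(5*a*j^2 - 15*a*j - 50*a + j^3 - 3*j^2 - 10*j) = (4*a + j)/(5*a*j + 10*a + j^2 + 2*j)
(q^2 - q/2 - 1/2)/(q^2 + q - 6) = (q^2 - q/2 - 1/2)/(q^2 + q - 6)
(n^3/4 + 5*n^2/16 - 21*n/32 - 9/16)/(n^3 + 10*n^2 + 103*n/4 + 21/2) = (8*n^3 + 10*n^2 - 21*n - 18)/(8*(4*n^3 + 40*n^2 + 103*n + 42))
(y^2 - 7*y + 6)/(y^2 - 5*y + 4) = (y - 6)/(y - 4)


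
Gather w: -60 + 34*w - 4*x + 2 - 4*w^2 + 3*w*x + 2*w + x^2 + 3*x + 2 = -4*w^2 + w*(3*x + 36) + x^2 - x - 56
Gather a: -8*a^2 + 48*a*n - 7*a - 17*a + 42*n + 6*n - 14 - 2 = -8*a^2 + a*(48*n - 24) + 48*n - 16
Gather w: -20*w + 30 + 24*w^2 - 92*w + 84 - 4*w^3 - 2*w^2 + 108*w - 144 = -4*w^3 + 22*w^2 - 4*w - 30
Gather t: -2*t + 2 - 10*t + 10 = 12 - 12*t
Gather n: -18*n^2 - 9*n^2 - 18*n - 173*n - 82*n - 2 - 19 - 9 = -27*n^2 - 273*n - 30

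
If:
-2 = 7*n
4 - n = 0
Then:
No Solution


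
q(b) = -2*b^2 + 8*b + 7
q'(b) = 8 - 4*b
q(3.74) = 8.94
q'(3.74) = -6.96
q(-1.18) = -5.22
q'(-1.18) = 12.72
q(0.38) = 9.75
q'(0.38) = 6.48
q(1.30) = 14.02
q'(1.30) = 2.80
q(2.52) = 14.46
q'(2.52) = -2.08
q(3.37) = 11.25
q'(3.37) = -5.48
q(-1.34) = -7.31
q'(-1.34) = 13.36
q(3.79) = 8.59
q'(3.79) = -7.16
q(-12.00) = -377.00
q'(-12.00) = 56.00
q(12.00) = -185.00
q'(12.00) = -40.00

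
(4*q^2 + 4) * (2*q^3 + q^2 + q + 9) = 8*q^5 + 4*q^4 + 12*q^3 + 40*q^2 + 4*q + 36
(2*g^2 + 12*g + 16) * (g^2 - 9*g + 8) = 2*g^4 - 6*g^3 - 76*g^2 - 48*g + 128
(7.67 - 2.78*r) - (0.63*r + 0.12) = 7.55 - 3.41*r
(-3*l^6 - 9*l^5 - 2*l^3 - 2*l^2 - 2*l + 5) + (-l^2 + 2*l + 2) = -3*l^6 - 9*l^5 - 2*l^3 - 3*l^2 + 7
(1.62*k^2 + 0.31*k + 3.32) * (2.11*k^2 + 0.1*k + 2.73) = 3.4182*k^4 + 0.8161*k^3 + 11.4588*k^2 + 1.1783*k + 9.0636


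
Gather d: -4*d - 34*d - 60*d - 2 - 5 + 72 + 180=245 - 98*d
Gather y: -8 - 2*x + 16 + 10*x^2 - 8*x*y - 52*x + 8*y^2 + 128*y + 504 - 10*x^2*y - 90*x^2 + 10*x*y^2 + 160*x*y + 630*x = -80*x^2 + 576*x + y^2*(10*x + 8) + y*(-10*x^2 + 152*x + 128) + 512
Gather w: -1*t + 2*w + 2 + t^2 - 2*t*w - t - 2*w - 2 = t^2 - 2*t*w - 2*t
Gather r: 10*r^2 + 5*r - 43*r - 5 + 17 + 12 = 10*r^2 - 38*r + 24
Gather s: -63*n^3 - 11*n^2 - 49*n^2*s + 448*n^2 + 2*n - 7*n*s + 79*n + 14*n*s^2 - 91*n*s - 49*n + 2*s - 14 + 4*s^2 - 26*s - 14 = -63*n^3 + 437*n^2 + 32*n + s^2*(14*n + 4) + s*(-49*n^2 - 98*n - 24) - 28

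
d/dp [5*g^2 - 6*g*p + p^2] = -6*g + 2*p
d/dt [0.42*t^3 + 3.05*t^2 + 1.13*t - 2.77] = 1.26*t^2 + 6.1*t + 1.13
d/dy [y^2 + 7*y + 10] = 2*y + 7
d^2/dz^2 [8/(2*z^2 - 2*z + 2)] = 8*(-z^2 + z + (2*z - 1)^2 - 1)/(z^2 - z + 1)^3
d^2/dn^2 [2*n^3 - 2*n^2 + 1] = 12*n - 4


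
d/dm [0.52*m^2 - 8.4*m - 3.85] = 1.04*m - 8.4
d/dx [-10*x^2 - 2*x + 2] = -20*x - 2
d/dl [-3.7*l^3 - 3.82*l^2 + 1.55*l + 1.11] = -11.1*l^2 - 7.64*l + 1.55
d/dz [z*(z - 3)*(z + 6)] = 3*z^2 + 6*z - 18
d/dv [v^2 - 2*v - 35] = 2*v - 2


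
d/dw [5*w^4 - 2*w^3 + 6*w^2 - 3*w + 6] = 20*w^3 - 6*w^2 + 12*w - 3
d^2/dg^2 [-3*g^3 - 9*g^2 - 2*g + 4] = -18*g - 18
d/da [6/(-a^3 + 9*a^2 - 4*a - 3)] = 6*(3*a^2 - 18*a + 4)/(a^3 - 9*a^2 + 4*a + 3)^2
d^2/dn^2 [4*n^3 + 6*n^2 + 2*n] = 24*n + 12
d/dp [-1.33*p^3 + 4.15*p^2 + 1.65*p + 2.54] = -3.99*p^2 + 8.3*p + 1.65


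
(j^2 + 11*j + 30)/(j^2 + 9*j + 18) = (j + 5)/(j + 3)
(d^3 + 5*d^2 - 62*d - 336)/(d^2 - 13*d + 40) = (d^2 + 13*d + 42)/(d - 5)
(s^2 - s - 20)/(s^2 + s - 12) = (s - 5)/(s - 3)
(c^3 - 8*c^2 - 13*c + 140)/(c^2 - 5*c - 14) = (c^2 - c - 20)/(c + 2)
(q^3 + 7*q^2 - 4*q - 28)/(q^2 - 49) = (q^2 - 4)/(q - 7)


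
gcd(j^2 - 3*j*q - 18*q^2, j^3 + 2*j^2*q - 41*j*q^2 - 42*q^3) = -j + 6*q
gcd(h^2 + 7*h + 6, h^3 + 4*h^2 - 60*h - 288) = h + 6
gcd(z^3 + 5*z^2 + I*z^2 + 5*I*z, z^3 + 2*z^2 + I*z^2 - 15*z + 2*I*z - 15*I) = z^2 + z*(5 + I) + 5*I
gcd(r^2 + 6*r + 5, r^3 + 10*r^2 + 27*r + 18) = r + 1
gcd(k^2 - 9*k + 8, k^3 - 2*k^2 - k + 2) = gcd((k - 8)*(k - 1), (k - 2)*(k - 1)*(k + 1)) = k - 1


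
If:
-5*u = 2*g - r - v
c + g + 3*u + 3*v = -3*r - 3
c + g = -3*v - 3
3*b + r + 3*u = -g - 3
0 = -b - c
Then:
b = v/5 - 3/5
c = 3/5 - v/5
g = -14*v/5 - 18/5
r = -11*v/10 - 6/5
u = 11*v/10 + 6/5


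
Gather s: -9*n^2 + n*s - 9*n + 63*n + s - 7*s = -9*n^2 + 54*n + s*(n - 6)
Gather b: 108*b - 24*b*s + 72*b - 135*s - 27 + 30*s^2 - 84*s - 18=b*(180 - 24*s) + 30*s^2 - 219*s - 45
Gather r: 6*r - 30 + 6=6*r - 24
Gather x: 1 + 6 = 7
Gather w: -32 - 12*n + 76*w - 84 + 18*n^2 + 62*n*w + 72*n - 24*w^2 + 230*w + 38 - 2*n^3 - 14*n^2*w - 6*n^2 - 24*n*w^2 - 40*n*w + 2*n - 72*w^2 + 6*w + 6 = -2*n^3 + 12*n^2 + 62*n + w^2*(-24*n - 96) + w*(-14*n^2 + 22*n + 312) - 72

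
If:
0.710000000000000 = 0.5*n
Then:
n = 1.42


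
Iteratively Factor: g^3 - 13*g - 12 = (g + 1)*(g^2 - g - 12) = (g + 1)*(g + 3)*(g - 4)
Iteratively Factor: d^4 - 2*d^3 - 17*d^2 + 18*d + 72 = (d + 3)*(d^3 - 5*d^2 - 2*d + 24) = (d + 2)*(d + 3)*(d^2 - 7*d + 12) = (d - 4)*(d + 2)*(d + 3)*(d - 3)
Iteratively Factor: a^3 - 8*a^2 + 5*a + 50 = (a - 5)*(a^2 - 3*a - 10) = (a - 5)^2*(a + 2)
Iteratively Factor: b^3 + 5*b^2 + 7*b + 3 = (b + 1)*(b^2 + 4*b + 3) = (b + 1)*(b + 3)*(b + 1)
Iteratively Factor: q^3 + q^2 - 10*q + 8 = (q + 4)*(q^2 - 3*q + 2) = (q - 1)*(q + 4)*(q - 2)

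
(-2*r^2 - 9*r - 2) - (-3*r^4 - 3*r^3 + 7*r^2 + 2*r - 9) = 3*r^4 + 3*r^3 - 9*r^2 - 11*r + 7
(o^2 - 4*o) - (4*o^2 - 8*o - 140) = -3*o^2 + 4*o + 140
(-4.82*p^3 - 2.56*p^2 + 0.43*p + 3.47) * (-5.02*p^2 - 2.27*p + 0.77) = 24.1964*p^5 + 23.7926*p^4 - 0.0587999999999997*p^3 - 20.3667*p^2 - 7.5458*p + 2.6719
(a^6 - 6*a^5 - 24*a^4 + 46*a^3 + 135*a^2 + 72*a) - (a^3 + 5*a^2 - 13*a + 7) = a^6 - 6*a^5 - 24*a^4 + 45*a^3 + 130*a^2 + 85*a - 7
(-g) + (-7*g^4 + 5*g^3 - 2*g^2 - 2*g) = -7*g^4 + 5*g^3 - 2*g^2 - 3*g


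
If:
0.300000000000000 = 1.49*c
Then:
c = 0.20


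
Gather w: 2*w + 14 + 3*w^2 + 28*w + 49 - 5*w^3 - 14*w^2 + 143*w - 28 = -5*w^3 - 11*w^2 + 173*w + 35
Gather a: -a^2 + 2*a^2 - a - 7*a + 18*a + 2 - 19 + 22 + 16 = a^2 + 10*a + 21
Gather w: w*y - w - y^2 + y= w*(y - 1) - y^2 + y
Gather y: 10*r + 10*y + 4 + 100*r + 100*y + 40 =110*r + 110*y + 44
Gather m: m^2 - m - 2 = m^2 - m - 2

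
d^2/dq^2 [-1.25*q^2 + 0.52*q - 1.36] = -2.50000000000000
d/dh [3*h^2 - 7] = 6*h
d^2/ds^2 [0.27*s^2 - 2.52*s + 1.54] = 0.540000000000000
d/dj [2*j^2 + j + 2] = 4*j + 1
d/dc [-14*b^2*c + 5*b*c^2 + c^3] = -14*b^2 + 10*b*c + 3*c^2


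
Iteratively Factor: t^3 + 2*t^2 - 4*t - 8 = (t + 2)*(t^2 - 4) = (t - 2)*(t + 2)*(t + 2)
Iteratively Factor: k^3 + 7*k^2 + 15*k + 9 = (k + 3)*(k^2 + 4*k + 3) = (k + 3)^2*(k + 1)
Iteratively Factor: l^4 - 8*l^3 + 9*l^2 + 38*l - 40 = (l + 2)*(l^3 - 10*l^2 + 29*l - 20) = (l - 5)*(l + 2)*(l^2 - 5*l + 4) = (l - 5)*(l - 4)*(l + 2)*(l - 1)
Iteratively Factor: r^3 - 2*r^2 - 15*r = (r - 5)*(r^2 + 3*r) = (r - 5)*(r + 3)*(r)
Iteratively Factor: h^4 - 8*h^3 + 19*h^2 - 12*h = (h - 4)*(h^3 - 4*h^2 + 3*h) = (h - 4)*(h - 1)*(h^2 - 3*h) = (h - 4)*(h - 3)*(h - 1)*(h)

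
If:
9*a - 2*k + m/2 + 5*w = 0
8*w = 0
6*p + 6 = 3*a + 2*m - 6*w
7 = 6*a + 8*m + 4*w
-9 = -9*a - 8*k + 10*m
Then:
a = 16/51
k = 855/544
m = 87/136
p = -257/408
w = 0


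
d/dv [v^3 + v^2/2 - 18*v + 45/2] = 3*v^2 + v - 18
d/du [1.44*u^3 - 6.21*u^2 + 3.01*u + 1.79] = 4.32*u^2 - 12.42*u + 3.01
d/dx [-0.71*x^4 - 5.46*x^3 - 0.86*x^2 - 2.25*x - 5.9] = -2.84*x^3 - 16.38*x^2 - 1.72*x - 2.25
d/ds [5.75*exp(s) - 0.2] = 5.75*exp(s)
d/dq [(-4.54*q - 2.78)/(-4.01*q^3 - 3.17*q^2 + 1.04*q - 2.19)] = (-36.4108*q^3 - 47.8352*q^2 - 17.6252*q + 12.8338)/(16.0801*q^6 + 25.4234*q^5 + 1.7081*q^4 + 10.9702*q^3 + 14.9662*q^2 - 4.5552*q + 4.7961)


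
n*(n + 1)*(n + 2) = n^3 + 3*n^2 + 2*n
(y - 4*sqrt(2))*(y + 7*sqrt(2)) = y^2 + 3*sqrt(2)*y - 56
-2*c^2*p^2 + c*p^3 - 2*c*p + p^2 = p*(-2*c + p)*(c*p + 1)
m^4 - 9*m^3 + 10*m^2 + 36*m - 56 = (m - 7)*(m - 2)^2*(m + 2)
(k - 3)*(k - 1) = k^2 - 4*k + 3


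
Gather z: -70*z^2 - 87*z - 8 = -70*z^2 - 87*z - 8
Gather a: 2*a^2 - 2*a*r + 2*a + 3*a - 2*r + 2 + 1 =2*a^2 + a*(5 - 2*r) - 2*r + 3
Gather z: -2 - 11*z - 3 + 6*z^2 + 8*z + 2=6*z^2 - 3*z - 3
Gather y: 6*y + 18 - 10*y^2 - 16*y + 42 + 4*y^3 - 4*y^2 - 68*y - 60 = 4*y^3 - 14*y^2 - 78*y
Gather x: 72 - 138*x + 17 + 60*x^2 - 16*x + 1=60*x^2 - 154*x + 90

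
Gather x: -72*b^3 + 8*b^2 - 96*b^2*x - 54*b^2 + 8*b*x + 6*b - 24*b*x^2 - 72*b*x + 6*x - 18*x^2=-72*b^3 - 46*b^2 + 6*b + x^2*(-24*b - 18) + x*(-96*b^2 - 64*b + 6)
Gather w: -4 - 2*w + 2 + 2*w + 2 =0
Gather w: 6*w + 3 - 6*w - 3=0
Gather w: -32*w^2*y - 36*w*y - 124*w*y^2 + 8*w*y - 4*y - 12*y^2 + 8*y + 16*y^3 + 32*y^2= -32*w^2*y + w*(-124*y^2 - 28*y) + 16*y^3 + 20*y^2 + 4*y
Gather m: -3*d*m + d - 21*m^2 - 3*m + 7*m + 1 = d - 21*m^2 + m*(4 - 3*d) + 1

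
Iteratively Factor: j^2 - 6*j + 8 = (j - 2)*(j - 4)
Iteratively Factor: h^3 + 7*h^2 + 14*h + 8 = (h + 1)*(h^2 + 6*h + 8) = (h + 1)*(h + 4)*(h + 2)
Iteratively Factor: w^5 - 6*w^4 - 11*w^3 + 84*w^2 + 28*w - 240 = (w - 2)*(w^4 - 4*w^3 - 19*w^2 + 46*w + 120) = (w - 5)*(w - 2)*(w^3 + w^2 - 14*w - 24) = (w - 5)*(w - 2)*(w + 2)*(w^2 - w - 12) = (w - 5)*(w - 2)*(w + 2)*(w + 3)*(w - 4)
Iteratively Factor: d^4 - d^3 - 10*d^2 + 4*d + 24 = (d + 2)*(d^3 - 3*d^2 - 4*d + 12) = (d + 2)^2*(d^2 - 5*d + 6) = (d - 2)*(d + 2)^2*(d - 3)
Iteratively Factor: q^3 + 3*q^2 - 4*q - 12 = (q + 2)*(q^2 + q - 6) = (q - 2)*(q + 2)*(q + 3)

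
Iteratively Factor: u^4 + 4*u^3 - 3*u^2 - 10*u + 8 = (u - 1)*(u^3 + 5*u^2 + 2*u - 8) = (u - 1)*(u + 4)*(u^2 + u - 2) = (u - 1)*(u + 2)*(u + 4)*(u - 1)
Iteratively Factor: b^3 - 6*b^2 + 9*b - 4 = (b - 4)*(b^2 - 2*b + 1) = (b - 4)*(b - 1)*(b - 1)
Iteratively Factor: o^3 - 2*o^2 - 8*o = (o)*(o^2 - 2*o - 8) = o*(o - 4)*(o + 2)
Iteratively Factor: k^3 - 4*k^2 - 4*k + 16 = (k - 4)*(k^2 - 4) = (k - 4)*(k - 2)*(k + 2)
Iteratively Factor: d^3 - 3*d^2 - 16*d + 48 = (d + 4)*(d^2 - 7*d + 12) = (d - 4)*(d + 4)*(d - 3)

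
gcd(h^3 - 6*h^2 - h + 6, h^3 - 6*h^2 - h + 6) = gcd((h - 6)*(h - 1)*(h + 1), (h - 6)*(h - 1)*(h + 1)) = h^3 - 6*h^2 - h + 6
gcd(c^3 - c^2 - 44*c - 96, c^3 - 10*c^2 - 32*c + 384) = c - 8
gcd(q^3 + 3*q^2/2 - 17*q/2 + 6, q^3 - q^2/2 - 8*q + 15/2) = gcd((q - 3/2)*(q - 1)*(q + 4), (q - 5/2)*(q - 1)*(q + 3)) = q - 1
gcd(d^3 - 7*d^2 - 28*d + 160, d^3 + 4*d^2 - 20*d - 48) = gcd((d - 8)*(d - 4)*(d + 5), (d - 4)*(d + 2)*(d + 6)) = d - 4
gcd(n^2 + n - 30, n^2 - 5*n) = n - 5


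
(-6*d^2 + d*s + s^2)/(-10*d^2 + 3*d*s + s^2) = (3*d + s)/(5*d + s)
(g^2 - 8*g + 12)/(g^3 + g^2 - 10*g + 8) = (g - 6)/(g^2 + 3*g - 4)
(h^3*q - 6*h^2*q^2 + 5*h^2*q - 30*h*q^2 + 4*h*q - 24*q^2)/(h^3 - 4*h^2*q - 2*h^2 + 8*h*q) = q*(h^3 - 6*h^2*q + 5*h^2 - 30*h*q + 4*h - 24*q)/(h*(h^2 - 4*h*q - 2*h + 8*q))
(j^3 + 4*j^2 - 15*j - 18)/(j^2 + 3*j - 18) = j + 1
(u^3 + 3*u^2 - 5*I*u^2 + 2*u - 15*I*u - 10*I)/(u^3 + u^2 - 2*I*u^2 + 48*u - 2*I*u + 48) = (u^2 + u*(2 - 5*I) - 10*I)/(u^2 - 2*I*u + 48)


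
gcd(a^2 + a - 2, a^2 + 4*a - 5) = a - 1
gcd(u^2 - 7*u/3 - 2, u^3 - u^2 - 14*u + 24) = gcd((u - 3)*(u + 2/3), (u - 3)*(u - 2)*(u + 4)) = u - 3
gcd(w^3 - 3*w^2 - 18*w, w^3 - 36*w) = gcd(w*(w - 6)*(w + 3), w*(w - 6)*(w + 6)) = w^2 - 6*w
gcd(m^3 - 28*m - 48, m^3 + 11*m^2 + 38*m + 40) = m^2 + 6*m + 8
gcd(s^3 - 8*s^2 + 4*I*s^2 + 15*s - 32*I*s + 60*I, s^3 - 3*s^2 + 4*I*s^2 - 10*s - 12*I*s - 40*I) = s^2 + s*(-5 + 4*I) - 20*I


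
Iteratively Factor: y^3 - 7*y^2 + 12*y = (y - 3)*(y^2 - 4*y) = (y - 4)*(y - 3)*(y)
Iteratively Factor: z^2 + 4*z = (z + 4)*(z)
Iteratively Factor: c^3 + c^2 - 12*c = (c + 4)*(c^2 - 3*c) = (c - 3)*(c + 4)*(c)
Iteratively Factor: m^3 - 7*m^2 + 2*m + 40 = (m + 2)*(m^2 - 9*m + 20) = (m - 5)*(m + 2)*(m - 4)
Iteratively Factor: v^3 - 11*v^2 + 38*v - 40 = (v - 4)*(v^2 - 7*v + 10) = (v - 4)*(v - 2)*(v - 5)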